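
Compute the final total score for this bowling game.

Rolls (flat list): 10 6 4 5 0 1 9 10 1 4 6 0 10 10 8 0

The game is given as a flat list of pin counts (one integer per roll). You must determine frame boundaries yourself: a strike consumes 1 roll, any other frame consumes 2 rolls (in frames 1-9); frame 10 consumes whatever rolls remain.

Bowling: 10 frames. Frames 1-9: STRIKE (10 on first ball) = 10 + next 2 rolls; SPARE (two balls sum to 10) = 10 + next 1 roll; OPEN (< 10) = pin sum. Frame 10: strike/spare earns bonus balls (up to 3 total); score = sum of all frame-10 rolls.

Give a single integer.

Answer: 140

Derivation:
Frame 1: STRIKE. 10 + next two rolls (6+4) = 20. Cumulative: 20
Frame 2: SPARE (6+4=10). 10 + next roll (5) = 15. Cumulative: 35
Frame 3: OPEN (5+0=5). Cumulative: 40
Frame 4: SPARE (1+9=10). 10 + next roll (10) = 20. Cumulative: 60
Frame 5: STRIKE. 10 + next two rolls (1+4) = 15. Cumulative: 75
Frame 6: OPEN (1+4=5). Cumulative: 80
Frame 7: OPEN (6+0=6). Cumulative: 86
Frame 8: STRIKE. 10 + next two rolls (10+8) = 28. Cumulative: 114
Frame 9: STRIKE. 10 + next two rolls (8+0) = 18. Cumulative: 132
Frame 10: OPEN. Sum of all frame-10 rolls (8+0) = 8. Cumulative: 140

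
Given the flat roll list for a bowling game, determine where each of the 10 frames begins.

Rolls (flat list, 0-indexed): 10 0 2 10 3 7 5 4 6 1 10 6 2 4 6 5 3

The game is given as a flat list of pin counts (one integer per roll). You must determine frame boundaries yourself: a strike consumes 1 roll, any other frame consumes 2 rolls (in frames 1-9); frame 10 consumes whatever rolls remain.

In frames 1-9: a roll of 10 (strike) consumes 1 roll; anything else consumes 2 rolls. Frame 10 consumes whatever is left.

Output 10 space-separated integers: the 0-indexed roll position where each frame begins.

Frame 1 starts at roll index 0: roll=10 (strike), consumes 1 roll
Frame 2 starts at roll index 1: rolls=0,2 (sum=2), consumes 2 rolls
Frame 3 starts at roll index 3: roll=10 (strike), consumes 1 roll
Frame 4 starts at roll index 4: rolls=3,7 (sum=10), consumes 2 rolls
Frame 5 starts at roll index 6: rolls=5,4 (sum=9), consumes 2 rolls
Frame 6 starts at roll index 8: rolls=6,1 (sum=7), consumes 2 rolls
Frame 7 starts at roll index 10: roll=10 (strike), consumes 1 roll
Frame 8 starts at roll index 11: rolls=6,2 (sum=8), consumes 2 rolls
Frame 9 starts at roll index 13: rolls=4,6 (sum=10), consumes 2 rolls
Frame 10 starts at roll index 15: 2 remaining rolls

Answer: 0 1 3 4 6 8 10 11 13 15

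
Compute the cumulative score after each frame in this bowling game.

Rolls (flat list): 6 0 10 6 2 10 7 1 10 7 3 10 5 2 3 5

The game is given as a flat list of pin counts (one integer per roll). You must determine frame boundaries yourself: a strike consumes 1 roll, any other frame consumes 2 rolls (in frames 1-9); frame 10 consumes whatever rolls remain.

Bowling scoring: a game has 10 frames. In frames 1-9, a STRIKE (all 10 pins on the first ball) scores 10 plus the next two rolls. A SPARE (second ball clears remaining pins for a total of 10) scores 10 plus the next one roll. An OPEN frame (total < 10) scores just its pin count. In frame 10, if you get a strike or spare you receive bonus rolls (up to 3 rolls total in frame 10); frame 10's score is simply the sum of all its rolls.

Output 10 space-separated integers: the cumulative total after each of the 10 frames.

Frame 1: OPEN (6+0=6). Cumulative: 6
Frame 2: STRIKE. 10 + next two rolls (6+2) = 18. Cumulative: 24
Frame 3: OPEN (6+2=8). Cumulative: 32
Frame 4: STRIKE. 10 + next two rolls (7+1) = 18. Cumulative: 50
Frame 5: OPEN (7+1=8). Cumulative: 58
Frame 6: STRIKE. 10 + next two rolls (7+3) = 20. Cumulative: 78
Frame 7: SPARE (7+3=10). 10 + next roll (10) = 20. Cumulative: 98
Frame 8: STRIKE. 10 + next two rolls (5+2) = 17. Cumulative: 115
Frame 9: OPEN (5+2=7). Cumulative: 122
Frame 10: OPEN. Sum of all frame-10 rolls (3+5) = 8. Cumulative: 130

Answer: 6 24 32 50 58 78 98 115 122 130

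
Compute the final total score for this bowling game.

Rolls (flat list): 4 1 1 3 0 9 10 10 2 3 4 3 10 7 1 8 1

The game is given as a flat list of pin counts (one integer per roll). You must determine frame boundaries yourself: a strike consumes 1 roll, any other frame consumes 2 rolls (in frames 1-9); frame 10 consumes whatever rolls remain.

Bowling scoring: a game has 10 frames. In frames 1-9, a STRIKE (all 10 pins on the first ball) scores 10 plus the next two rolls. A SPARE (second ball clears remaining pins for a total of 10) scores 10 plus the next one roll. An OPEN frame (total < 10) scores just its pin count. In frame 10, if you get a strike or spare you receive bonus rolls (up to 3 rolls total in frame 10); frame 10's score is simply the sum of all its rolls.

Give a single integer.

Frame 1: OPEN (4+1=5). Cumulative: 5
Frame 2: OPEN (1+3=4). Cumulative: 9
Frame 3: OPEN (0+9=9). Cumulative: 18
Frame 4: STRIKE. 10 + next two rolls (10+2) = 22. Cumulative: 40
Frame 5: STRIKE. 10 + next two rolls (2+3) = 15. Cumulative: 55
Frame 6: OPEN (2+3=5). Cumulative: 60
Frame 7: OPEN (4+3=7). Cumulative: 67
Frame 8: STRIKE. 10 + next two rolls (7+1) = 18. Cumulative: 85
Frame 9: OPEN (7+1=8). Cumulative: 93
Frame 10: OPEN. Sum of all frame-10 rolls (8+1) = 9. Cumulative: 102

Answer: 102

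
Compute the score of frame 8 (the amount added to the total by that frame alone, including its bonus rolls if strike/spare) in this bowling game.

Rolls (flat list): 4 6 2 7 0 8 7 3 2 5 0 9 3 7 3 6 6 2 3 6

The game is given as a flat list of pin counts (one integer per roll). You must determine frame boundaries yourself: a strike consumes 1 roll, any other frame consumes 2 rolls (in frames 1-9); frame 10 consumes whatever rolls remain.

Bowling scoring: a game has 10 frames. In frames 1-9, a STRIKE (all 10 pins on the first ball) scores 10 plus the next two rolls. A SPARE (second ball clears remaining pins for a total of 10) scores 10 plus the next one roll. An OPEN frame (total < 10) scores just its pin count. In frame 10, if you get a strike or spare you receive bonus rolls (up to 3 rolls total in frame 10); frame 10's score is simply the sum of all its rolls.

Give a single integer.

Frame 1: SPARE (4+6=10). 10 + next roll (2) = 12. Cumulative: 12
Frame 2: OPEN (2+7=9). Cumulative: 21
Frame 3: OPEN (0+8=8). Cumulative: 29
Frame 4: SPARE (7+3=10). 10 + next roll (2) = 12. Cumulative: 41
Frame 5: OPEN (2+5=7). Cumulative: 48
Frame 6: OPEN (0+9=9). Cumulative: 57
Frame 7: SPARE (3+7=10). 10 + next roll (3) = 13. Cumulative: 70
Frame 8: OPEN (3+6=9). Cumulative: 79
Frame 9: OPEN (6+2=8). Cumulative: 87
Frame 10: OPEN. Sum of all frame-10 rolls (3+6) = 9. Cumulative: 96

Answer: 9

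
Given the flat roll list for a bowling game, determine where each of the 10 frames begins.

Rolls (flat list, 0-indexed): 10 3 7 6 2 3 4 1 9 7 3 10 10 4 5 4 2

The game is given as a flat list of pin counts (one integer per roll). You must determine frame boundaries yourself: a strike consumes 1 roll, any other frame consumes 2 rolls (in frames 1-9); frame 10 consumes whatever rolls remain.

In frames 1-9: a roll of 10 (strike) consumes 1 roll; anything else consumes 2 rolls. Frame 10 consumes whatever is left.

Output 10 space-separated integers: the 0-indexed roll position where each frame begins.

Frame 1 starts at roll index 0: roll=10 (strike), consumes 1 roll
Frame 2 starts at roll index 1: rolls=3,7 (sum=10), consumes 2 rolls
Frame 3 starts at roll index 3: rolls=6,2 (sum=8), consumes 2 rolls
Frame 4 starts at roll index 5: rolls=3,4 (sum=7), consumes 2 rolls
Frame 5 starts at roll index 7: rolls=1,9 (sum=10), consumes 2 rolls
Frame 6 starts at roll index 9: rolls=7,3 (sum=10), consumes 2 rolls
Frame 7 starts at roll index 11: roll=10 (strike), consumes 1 roll
Frame 8 starts at roll index 12: roll=10 (strike), consumes 1 roll
Frame 9 starts at roll index 13: rolls=4,5 (sum=9), consumes 2 rolls
Frame 10 starts at roll index 15: 2 remaining rolls

Answer: 0 1 3 5 7 9 11 12 13 15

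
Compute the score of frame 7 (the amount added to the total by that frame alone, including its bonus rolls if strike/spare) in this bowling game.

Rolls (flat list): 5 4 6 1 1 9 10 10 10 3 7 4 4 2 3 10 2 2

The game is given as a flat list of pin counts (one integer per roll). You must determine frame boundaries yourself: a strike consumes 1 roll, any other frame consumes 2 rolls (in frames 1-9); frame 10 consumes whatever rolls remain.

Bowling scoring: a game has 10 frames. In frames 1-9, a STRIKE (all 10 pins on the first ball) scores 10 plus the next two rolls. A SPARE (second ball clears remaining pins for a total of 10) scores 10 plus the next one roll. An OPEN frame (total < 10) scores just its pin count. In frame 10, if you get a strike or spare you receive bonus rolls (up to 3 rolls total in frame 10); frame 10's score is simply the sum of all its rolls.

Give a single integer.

Answer: 14

Derivation:
Frame 1: OPEN (5+4=9). Cumulative: 9
Frame 2: OPEN (6+1=7). Cumulative: 16
Frame 3: SPARE (1+9=10). 10 + next roll (10) = 20. Cumulative: 36
Frame 4: STRIKE. 10 + next two rolls (10+10) = 30. Cumulative: 66
Frame 5: STRIKE. 10 + next two rolls (10+3) = 23. Cumulative: 89
Frame 6: STRIKE. 10 + next two rolls (3+7) = 20. Cumulative: 109
Frame 7: SPARE (3+7=10). 10 + next roll (4) = 14. Cumulative: 123
Frame 8: OPEN (4+4=8). Cumulative: 131
Frame 9: OPEN (2+3=5). Cumulative: 136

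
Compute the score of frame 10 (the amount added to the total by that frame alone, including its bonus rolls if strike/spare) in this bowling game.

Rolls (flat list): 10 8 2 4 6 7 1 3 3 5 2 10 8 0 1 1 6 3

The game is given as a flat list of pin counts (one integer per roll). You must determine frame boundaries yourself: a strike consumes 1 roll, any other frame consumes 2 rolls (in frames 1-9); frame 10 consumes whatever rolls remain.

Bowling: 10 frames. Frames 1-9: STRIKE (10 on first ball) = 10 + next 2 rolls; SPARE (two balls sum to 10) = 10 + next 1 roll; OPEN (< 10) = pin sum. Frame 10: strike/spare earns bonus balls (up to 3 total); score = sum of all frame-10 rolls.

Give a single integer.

Answer: 9

Derivation:
Frame 1: STRIKE. 10 + next two rolls (8+2) = 20. Cumulative: 20
Frame 2: SPARE (8+2=10). 10 + next roll (4) = 14. Cumulative: 34
Frame 3: SPARE (4+6=10). 10 + next roll (7) = 17. Cumulative: 51
Frame 4: OPEN (7+1=8). Cumulative: 59
Frame 5: OPEN (3+3=6). Cumulative: 65
Frame 6: OPEN (5+2=7). Cumulative: 72
Frame 7: STRIKE. 10 + next two rolls (8+0) = 18. Cumulative: 90
Frame 8: OPEN (8+0=8). Cumulative: 98
Frame 9: OPEN (1+1=2). Cumulative: 100
Frame 10: OPEN. Sum of all frame-10 rolls (6+3) = 9. Cumulative: 109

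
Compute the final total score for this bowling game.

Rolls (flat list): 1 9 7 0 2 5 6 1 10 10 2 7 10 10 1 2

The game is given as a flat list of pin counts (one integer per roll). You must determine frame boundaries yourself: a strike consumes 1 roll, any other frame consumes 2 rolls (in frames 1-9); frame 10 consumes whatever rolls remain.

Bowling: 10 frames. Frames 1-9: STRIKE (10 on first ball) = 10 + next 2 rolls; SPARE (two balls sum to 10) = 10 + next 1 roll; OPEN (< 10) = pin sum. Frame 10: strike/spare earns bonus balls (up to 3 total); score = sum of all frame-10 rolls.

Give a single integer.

Frame 1: SPARE (1+9=10). 10 + next roll (7) = 17. Cumulative: 17
Frame 2: OPEN (7+0=7). Cumulative: 24
Frame 3: OPEN (2+5=7). Cumulative: 31
Frame 4: OPEN (6+1=7). Cumulative: 38
Frame 5: STRIKE. 10 + next two rolls (10+2) = 22. Cumulative: 60
Frame 6: STRIKE. 10 + next two rolls (2+7) = 19. Cumulative: 79
Frame 7: OPEN (2+7=9). Cumulative: 88
Frame 8: STRIKE. 10 + next two rolls (10+1) = 21. Cumulative: 109
Frame 9: STRIKE. 10 + next two rolls (1+2) = 13. Cumulative: 122
Frame 10: OPEN. Sum of all frame-10 rolls (1+2) = 3. Cumulative: 125

Answer: 125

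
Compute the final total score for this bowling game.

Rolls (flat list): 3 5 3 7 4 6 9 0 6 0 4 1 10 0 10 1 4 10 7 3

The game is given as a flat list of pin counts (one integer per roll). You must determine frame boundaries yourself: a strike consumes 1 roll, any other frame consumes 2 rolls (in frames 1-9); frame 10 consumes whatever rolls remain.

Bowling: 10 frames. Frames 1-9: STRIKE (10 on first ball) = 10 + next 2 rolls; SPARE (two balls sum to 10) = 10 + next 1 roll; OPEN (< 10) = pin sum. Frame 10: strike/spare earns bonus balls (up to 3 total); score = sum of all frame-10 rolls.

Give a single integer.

Frame 1: OPEN (3+5=8). Cumulative: 8
Frame 2: SPARE (3+7=10). 10 + next roll (4) = 14. Cumulative: 22
Frame 3: SPARE (4+6=10). 10 + next roll (9) = 19. Cumulative: 41
Frame 4: OPEN (9+0=9). Cumulative: 50
Frame 5: OPEN (6+0=6). Cumulative: 56
Frame 6: OPEN (4+1=5). Cumulative: 61
Frame 7: STRIKE. 10 + next two rolls (0+10) = 20. Cumulative: 81
Frame 8: SPARE (0+10=10). 10 + next roll (1) = 11. Cumulative: 92
Frame 9: OPEN (1+4=5). Cumulative: 97
Frame 10: STRIKE. Sum of all frame-10 rolls (10+7+3) = 20. Cumulative: 117

Answer: 117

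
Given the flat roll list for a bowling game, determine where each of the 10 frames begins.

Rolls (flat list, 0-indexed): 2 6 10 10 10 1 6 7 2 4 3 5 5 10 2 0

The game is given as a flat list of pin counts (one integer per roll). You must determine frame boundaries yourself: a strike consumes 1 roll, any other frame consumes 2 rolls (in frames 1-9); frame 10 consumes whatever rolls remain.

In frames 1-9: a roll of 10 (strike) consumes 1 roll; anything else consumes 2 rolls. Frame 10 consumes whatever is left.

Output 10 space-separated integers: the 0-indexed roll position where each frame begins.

Frame 1 starts at roll index 0: rolls=2,6 (sum=8), consumes 2 rolls
Frame 2 starts at roll index 2: roll=10 (strike), consumes 1 roll
Frame 3 starts at roll index 3: roll=10 (strike), consumes 1 roll
Frame 4 starts at roll index 4: roll=10 (strike), consumes 1 roll
Frame 5 starts at roll index 5: rolls=1,6 (sum=7), consumes 2 rolls
Frame 6 starts at roll index 7: rolls=7,2 (sum=9), consumes 2 rolls
Frame 7 starts at roll index 9: rolls=4,3 (sum=7), consumes 2 rolls
Frame 8 starts at roll index 11: rolls=5,5 (sum=10), consumes 2 rolls
Frame 9 starts at roll index 13: roll=10 (strike), consumes 1 roll
Frame 10 starts at roll index 14: 2 remaining rolls

Answer: 0 2 3 4 5 7 9 11 13 14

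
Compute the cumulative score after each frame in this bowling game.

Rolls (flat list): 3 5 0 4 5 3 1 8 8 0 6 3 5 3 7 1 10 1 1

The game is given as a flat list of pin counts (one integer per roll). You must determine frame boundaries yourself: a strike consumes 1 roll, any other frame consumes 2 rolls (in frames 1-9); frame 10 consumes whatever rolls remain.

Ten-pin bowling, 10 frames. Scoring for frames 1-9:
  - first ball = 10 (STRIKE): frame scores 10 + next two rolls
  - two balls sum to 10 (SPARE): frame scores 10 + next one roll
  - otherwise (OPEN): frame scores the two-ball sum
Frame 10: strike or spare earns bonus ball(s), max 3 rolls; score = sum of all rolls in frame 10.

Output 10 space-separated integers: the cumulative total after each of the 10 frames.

Answer: 8 12 20 29 37 46 54 62 74 76

Derivation:
Frame 1: OPEN (3+5=8). Cumulative: 8
Frame 2: OPEN (0+4=4). Cumulative: 12
Frame 3: OPEN (5+3=8). Cumulative: 20
Frame 4: OPEN (1+8=9). Cumulative: 29
Frame 5: OPEN (8+0=8). Cumulative: 37
Frame 6: OPEN (6+3=9). Cumulative: 46
Frame 7: OPEN (5+3=8). Cumulative: 54
Frame 8: OPEN (7+1=8). Cumulative: 62
Frame 9: STRIKE. 10 + next two rolls (1+1) = 12. Cumulative: 74
Frame 10: OPEN. Sum of all frame-10 rolls (1+1) = 2. Cumulative: 76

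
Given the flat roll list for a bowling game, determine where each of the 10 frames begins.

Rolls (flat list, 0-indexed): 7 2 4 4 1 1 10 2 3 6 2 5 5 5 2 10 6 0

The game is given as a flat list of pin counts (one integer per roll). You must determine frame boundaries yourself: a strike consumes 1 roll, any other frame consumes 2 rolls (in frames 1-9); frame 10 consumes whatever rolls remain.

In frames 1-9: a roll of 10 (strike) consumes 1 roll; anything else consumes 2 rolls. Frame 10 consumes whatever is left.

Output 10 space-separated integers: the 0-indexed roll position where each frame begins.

Answer: 0 2 4 6 7 9 11 13 15 16

Derivation:
Frame 1 starts at roll index 0: rolls=7,2 (sum=9), consumes 2 rolls
Frame 2 starts at roll index 2: rolls=4,4 (sum=8), consumes 2 rolls
Frame 3 starts at roll index 4: rolls=1,1 (sum=2), consumes 2 rolls
Frame 4 starts at roll index 6: roll=10 (strike), consumes 1 roll
Frame 5 starts at roll index 7: rolls=2,3 (sum=5), consumes 2 rolls
Frame 6 starts at roll index 9: rolls=6,2 (sum=8), consumes 2 rolls
Frame 7 starts at roll index 11: rolls=5,5 (sum=10), consumes 2 rolls
Frame 8 starts at roll index 13: rolls=5,2 (sum=7), consumes 2 rolls
Frame 9 starts at roll index 15: roll=10 (strike), consumes 1 roll
Frame 10 starts at roll index 16: 2 remaining rolls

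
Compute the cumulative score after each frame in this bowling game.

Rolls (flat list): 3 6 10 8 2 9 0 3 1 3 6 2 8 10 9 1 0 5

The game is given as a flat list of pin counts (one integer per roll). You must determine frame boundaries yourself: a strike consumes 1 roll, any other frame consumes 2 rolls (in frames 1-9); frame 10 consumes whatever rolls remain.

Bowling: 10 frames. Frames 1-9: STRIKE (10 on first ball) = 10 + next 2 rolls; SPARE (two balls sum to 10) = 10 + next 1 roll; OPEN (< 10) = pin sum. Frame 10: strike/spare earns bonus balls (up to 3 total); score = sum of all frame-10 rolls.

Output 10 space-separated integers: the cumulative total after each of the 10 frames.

Answer: 9 29 48 57 61 70 90 110 120 125

Derivation:
Frame 1: OPEN (3+6=9). Cumulative: 9
Frame 2: STRIKE. 10 + next two rolls (8+2) = 20. Cumulative: 29
Frame 3: SPARE (8+2=10). 10 + next roll (9) = 19. Cumulative: 48
Frame 4: OPEN (9+0=9). Cumulative: 57
Frame 5: OPEN (3+1=4). Cumulative: 61
Frame 6: OPEN (3+6=9). Cumulative: 70
Frame 7: SPARE (2+8=10). 10 + next roll (10) = 20. Cumulative: 90
Frame 8: STRIKE. 10 + next two rolls (9+1) = 20. Cumulative: 110
Frame 9: SPARE (9+1=10). 10 + next roll (0) = 10. Cumulative: 120
Frame 10: OPEN. Sum of all frame-10 rolls (0+5) = 5. Cumulative: 125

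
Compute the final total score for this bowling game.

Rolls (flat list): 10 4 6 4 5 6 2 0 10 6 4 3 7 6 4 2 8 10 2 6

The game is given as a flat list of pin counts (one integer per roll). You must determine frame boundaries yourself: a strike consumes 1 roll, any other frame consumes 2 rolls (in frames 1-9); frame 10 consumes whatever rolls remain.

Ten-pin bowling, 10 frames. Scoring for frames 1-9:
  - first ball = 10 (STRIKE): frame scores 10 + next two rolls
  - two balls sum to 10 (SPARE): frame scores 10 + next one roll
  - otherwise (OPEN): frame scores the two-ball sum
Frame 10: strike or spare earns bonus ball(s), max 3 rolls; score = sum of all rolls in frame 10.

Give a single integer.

Frame 1: STRIKE. 10 + next two rolls (4+6) = 20. Cumulative: 20
Frame 2: SPARE (4+6=10). 10 + next roll (4) = 14. Cumulative: 34
Frame 3: OPEN (4+5=9). Cumulative: 43
Frame 4: OPEN (6+2=8). Cumulative: 51
Frame 5: SPARE (0+10=10). 10 + next roll (6) = 16. Cumulative: 67
Frame 6: SPARE (6+4=10). 10 + next roll (3) = 13. Cumulative: 80
Frame 7: SPARE (3+7=10). 10 + next roll (6) = 16. Cumulative: 96
Frame 8: SPARE (6+4=10). 10 + next roll (2) = 12. Cumulative: 108
Frame 9: SPARE (2+8=10). 10 + next roll (10) = 20. Cumulative: 128
Frame 10: STRIKE. Sum of all frame-10 rolls (10+2+6) = 18. Cumulative: 146

Answer: 146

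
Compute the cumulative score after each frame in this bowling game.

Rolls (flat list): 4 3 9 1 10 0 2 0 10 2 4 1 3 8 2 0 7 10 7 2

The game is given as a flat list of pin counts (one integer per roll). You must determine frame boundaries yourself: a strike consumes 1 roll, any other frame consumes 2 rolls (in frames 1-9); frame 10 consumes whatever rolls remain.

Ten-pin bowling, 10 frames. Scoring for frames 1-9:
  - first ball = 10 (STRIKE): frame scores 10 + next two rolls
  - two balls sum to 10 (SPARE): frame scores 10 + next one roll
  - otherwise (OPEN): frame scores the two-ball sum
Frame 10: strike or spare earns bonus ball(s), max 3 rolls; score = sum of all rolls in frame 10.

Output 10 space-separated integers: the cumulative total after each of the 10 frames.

Answer: 7 27 39 41 53 59 63 73 80 99

Derivation:
Frame 1: OPEN (4+3=7). Cumulative: 7
Frame 2: SPARE (9+1=10). 10 + next roll (10) = 20. Cumulative: 27
Frame 3: STRIKE. 10 + next two rolls (0+2) = 12. Cumulative: 39
Frame 4: OPEN (0+2=2). Cumulative: 41
Frame 5: SPARE (0+10=10). 10 + next roll (2) = 12. Cumulative: 53
Frame 6: OPEN (2+4=6). Cumulative: 59
Frame 7: OPEN (1+3=4). Cumulative: 63
Frame 8: SPARE (8+2=10). 10 + next roll (0) = 10. Cumulative: 73
Frame 9: OPEN (0+7=7). Cumulative: 80
Frame 10: STRIKE. Sum of all frame-10 rolls (10+7+2) = 19. Cumulative: 99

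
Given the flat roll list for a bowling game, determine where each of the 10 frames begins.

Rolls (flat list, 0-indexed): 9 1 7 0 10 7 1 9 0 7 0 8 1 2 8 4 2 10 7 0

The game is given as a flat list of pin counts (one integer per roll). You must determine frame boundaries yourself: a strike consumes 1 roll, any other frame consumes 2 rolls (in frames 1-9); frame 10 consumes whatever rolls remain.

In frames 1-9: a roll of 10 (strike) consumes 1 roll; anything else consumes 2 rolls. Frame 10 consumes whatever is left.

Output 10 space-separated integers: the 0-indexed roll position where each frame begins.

Answer: 0 2 4 5 7 9 11 13 15 17

Derivation:
Frame 1 starts at roll index 0: rolls=9,1 (sum=10), consumes 2 rolls
Frame 2 starts at roll index 2: rolls=7,0 (sum=7), consumes 2 rolls
Frame 3 starts at roll index 4: roll=10 (strike), consumes 1 roll
Frame 4 starts at roll index 5: rolls=7,1 (sum=8), consumes 2 rolls
Frame 5 starts at roll index 7: rolls=9,0 (sum=9), consumes 2 rolls
Frame 6 starts at roll index 9: rolls=7,0 (sum=7), consumes 2 rolls
Frame 7 starts at roll index 11: rolls=8,1 (sum=9), consumes 2 rolls
Frame 8 starts at roll index 13: rolls=2,8 (sum=10), consumes 2 rolls
Frame 9 starts at roll index 15: rolls=4,2 (sum=6), consumes 2 rolls
Frame 10 starts at roll index 17: 3 remaining rolls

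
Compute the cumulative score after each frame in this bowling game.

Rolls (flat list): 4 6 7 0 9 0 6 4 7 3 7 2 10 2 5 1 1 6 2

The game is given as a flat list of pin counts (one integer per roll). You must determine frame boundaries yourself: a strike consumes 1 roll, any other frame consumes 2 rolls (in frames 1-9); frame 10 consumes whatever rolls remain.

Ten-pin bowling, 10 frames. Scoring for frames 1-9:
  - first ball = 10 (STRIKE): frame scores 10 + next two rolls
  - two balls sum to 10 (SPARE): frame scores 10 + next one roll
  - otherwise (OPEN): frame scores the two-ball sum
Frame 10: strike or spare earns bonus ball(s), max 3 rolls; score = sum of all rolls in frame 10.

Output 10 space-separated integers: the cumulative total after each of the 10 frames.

Answer: 17 24 33 50 67 76 93 100 102 110

Derivation:
Frame 1: SPARE (4+6=10). 10 + next roll (7) = 17. Cumulative: 17
Frame 2: OPEN (7+0=7). Cumulative: 24
Frame 3: OPEN (9+0=9). Cumulative: 33
Frame 4: SPARE (6+4=10). 10 + next roll (7) = 17. Cumulative: 50
Frame 5: SPARE (7+3=10). 10 + next roll (7) = 17. Cumulative: 67
Frame 6: OPEN (7+2=9). Cumulative: 76
Frame 7: STRIKE. 10 + next two rolls (2+5) = 17. Cumulative: 93
Frame 8: OPEN (2+5=7). Cumulative: 100
Frame 9: OPEN (1+1=2). Cumulative: 102
Frame 10: OPEN. Sum of all frame-10 rolls (6+2) = 8. Cumulative: 110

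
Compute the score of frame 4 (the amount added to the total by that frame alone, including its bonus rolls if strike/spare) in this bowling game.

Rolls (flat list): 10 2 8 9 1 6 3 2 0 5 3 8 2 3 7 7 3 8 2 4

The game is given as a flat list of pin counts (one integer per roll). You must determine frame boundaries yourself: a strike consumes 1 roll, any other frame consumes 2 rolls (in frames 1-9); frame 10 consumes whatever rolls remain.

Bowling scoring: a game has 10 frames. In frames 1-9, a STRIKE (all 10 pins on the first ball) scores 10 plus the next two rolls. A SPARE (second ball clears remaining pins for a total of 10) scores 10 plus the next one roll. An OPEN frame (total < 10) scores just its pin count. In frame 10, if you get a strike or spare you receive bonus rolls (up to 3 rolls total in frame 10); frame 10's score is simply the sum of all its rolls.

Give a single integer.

Answer: 9

Derivation:
Frame 1: STRIKE. 10 + next two rolls (2+8) = 20. Cumulative: 20
Frame 2: SPARE (2+8=10). 10 + next roll (9) = 19. Cumulative: 39
Frame 3: SPARE (9+1=10). 10 + next roll (6) = 16. Cumulative: 55
Frame 4: OPEN (6+3=9). Cumulative: 64
Frame 5: OPEN (2+0=2). Cumulative: 66
Frame 6: OPEN (5+3=8). Cumulative: 74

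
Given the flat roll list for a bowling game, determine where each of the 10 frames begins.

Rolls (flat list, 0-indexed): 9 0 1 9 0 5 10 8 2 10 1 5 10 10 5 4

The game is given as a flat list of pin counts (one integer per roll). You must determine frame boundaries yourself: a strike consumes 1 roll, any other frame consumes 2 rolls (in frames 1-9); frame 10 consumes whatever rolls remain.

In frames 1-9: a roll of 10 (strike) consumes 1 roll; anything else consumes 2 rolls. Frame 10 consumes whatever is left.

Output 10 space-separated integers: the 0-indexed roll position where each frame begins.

Frame 1 starts at roll index 0: rolls=9,0 (sum=9), consumes 2 rolls
Frame 2 starts at roll index 2: rolls=1,9 (sum=10), consumes 2 rolls
Frame 3 starts at roll index 4: rolls=0,5 (sum=5), consumes 2 rolls
Frame 4 starts at roll index 6: roll=10 (strike), consumes 1 roll
Frame 5 starts at roll index 7: rolls=8,2 (sum=10), consumes 2 rolls
Frame 6 starts at roll index 9: roll=10 (strike), consumes 1 roll
Frame 7 starts at roll index 10: rolls=1,5 (sum=6), consumes 2 rolls
Frame 8 starts at roll index 12: roll=10 (strike), consumes 1 roll
Frame 9 starts at roll index 13: roll=10 (strike), consumes 1 roll
Frame 10 starts at roll index 14: 2 remaining rolls

Answer: 0 2 4 6 7 9 10 12 13 14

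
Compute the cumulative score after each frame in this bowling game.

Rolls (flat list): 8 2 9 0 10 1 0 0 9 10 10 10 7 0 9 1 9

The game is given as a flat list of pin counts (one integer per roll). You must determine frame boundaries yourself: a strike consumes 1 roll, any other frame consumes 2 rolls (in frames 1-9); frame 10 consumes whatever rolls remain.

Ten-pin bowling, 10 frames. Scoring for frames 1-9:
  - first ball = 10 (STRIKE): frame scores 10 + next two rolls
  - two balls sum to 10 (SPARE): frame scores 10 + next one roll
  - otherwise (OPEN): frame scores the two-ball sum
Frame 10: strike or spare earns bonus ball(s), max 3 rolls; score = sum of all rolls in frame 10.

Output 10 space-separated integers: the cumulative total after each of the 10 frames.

Answer: 19 28 39 40 49 79 106 123 130 149

Derivation:
Frame 1: SPARE (8+2=10). 10 + next roll (9) = 19. Cumulative: 19
Frame 2: OPEN (9+0=9). Cumulative: 28
Frame 3: STRIKE. 10 + next two rolls (1+0) = 11. Cumulative: 39
Frame 4: OPEN (1+0=1). Cumulative: 40
Frame 5: OPEN (0+9=9). Cumulative: 49
Frame 6: STRIKE. 10 + next two rolls (10+10) = 30. Cumulative: 79
Frame 7: STRIKE. 10 + next two rolls (10+7) = 27. Cumulative: 106
Frame 8: STRIKE. 10 + next two rolls (7+0) = 17. Cumulative: 123
Frame 9: OPEN (7+0=7). Cumulative: 130
Frame 10: SPARE. Sum of all frame-10 rolls (9+1+9) = 19. Cumulative: 149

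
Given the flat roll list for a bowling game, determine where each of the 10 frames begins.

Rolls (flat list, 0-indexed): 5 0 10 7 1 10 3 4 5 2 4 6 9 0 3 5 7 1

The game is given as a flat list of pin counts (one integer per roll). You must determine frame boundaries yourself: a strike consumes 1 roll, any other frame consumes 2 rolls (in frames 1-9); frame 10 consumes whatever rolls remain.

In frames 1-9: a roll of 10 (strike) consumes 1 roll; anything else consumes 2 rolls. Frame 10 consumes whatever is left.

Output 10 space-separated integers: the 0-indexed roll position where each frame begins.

Answer: 0 2 3 5 6 8 10 12 14 16

Derivation:
Frame 1 starts at roll index 0: rolls=5,0 (sum=5), consumes 2 rolls
Frame 2 starts at roll index 2: roll=10 (strike), consumes 1 roll
Frame 3 starts at roll index 3: rolls=7,1 (sum=8), consumes 2 rolls
Frame 4 starts at roll index 5: roll=10 (strike), consumes 1 roll
Frame 5 starts at roll index 6: rolls=3,4 (sum=7), consumes 2 rolls
Frame 6 starts at roll index 8: rolls=5,2 (sum=7), consumes 2 rolls
Frame 7 starts at roll index 10: rolls=4,6 (sum=10), consumes 2 rolls
Frame 8 starts at roll index 12: rolls=9,0 (sum=9), consumes 2 rolls
Frame 9 starts at roll index 14: rolls=3,5 (sum=8), consumes 2 rolls
Frame 10 starts at roll index 16: 2 remaining rolls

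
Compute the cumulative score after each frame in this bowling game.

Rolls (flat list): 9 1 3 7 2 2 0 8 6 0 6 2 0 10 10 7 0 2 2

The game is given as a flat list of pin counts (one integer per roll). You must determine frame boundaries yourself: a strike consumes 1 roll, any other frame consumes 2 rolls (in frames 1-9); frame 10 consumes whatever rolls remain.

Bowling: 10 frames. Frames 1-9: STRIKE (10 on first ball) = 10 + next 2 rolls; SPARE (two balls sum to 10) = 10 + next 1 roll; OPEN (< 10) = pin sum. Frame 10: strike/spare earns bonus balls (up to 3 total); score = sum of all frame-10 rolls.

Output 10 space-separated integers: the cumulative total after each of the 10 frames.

Frame 1: SPARE (9+1=10). 10 + next roll (3) = 13. Cumulative: 13
Frame 2: SPARE (3+7=10). 10 + next roll (2) = 12. Cumulative: 25
Frame 3: OPEN (2+2=4). Cumulative: 29
Frame 4: OPEN (0+8=8). Cumulative: 37
Frame 5: OPEN (6+0=6). Cumulative: 43
Frame 6: OPEN (6+2=8). Cumulative: 51
Frame 7: SPARE (0+10=10). 10 + next roll (10) = 20. Cumulative: 71
Frame 8: STRIKE. 10 + next two rolls (7+0) = 17. Cumulative: 88
Frame 9: OPEN (7+0=7). Cumulative: 95
Frame 10: OPEN. Sum of all frame-10 rolls (2+2) = 4. Cumulative: 99

Answer: 13 25 29 37 43 51 71 88 95 99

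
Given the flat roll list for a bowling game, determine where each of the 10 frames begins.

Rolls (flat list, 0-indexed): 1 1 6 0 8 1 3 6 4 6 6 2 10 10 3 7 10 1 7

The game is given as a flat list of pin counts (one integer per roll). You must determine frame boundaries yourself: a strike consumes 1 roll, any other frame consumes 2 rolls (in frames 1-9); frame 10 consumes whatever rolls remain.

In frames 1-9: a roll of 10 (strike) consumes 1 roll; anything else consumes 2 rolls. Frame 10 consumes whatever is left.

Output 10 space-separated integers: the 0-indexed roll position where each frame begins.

Answer: 0 2 4 6 8 10 12 13 14 16

Derivation:
Frame 1 starts at roll index 0: rolls=1,1 (sum=2), consumes 2 rolls
Frame 2 starts at roll index 2: rolls=6,0 (sum=6), consumes 2 rolls
Frame 3 starts at roll index 4: rolls=8,1 (sum=9), consumes 2 rolls
Frame 4 starts at roll index 6: rolls=3,6 (sum=9), consumes 2 rolls
Frame 5 starts at roll index 8: rolls=4,6 (sum=10), consumes 2 rolls
Frame 6 starts at roll index 10: rolls=6,2 (sum=8), consumes 2 rolls
Frame 7 starts at roll index 12: roll=10 (strike), consumes 1 roll
Frame 8 starts at roll index 13: roll=10 (strike), consumes 1 roll
Frame 9 starts at roll index 14: rolls=3,7 (sum=10), consumes 2 rolls
Frame 10 starts at roll index 16: 3 remaining rolls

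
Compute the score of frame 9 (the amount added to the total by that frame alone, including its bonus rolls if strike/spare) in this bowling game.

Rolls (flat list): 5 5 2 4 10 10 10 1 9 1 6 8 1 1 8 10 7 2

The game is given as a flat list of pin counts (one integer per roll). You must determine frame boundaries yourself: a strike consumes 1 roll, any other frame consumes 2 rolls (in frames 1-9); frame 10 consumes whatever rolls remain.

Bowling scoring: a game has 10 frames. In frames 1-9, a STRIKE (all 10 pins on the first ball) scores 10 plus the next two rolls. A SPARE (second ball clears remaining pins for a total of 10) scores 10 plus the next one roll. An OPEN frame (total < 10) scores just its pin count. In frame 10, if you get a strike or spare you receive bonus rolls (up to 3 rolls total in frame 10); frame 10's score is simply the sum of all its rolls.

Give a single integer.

Frame 1: SPARE (5+5=10). 10 + next roll (2) = 12. Cumulative: 12
Frame 2: OPEN (2+4=6). Cumulative: 18
Frame 3: STRIKE. 10 + next two rolls (10+10) = 30. Cumulative: 48
Frame 4: STRIKE. 10 + next two rolls (10+1) = 21. Cumulative: 69
Frame 5: STRIKE. 10 + next two rolls (1+9) = 20. Cumulative: 89
Frame 6: SPARE (1+9=10). 10 + next roll (1) = 11. Cumulative: 100
Frame 7: OPEN (1+6=7). Cumulative: 107
Frame 8: OPEN (8+1=9). Cumulative: 116
Frame 9: OPEN (1+8=9). Cumulative: 125
Frame 10: STRIKE. Sum of all frame-10 rolls (10+7+2) = 19. Cumulative: 144

Answer: 9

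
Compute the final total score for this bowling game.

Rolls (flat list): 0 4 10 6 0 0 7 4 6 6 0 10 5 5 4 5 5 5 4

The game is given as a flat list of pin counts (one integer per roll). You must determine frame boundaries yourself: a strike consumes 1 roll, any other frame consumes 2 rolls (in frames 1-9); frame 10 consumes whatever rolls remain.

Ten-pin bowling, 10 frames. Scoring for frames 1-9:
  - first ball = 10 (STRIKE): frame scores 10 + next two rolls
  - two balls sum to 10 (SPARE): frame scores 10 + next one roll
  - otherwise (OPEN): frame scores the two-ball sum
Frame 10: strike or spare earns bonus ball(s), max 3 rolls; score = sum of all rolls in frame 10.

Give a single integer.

Frame 1: OPEN (0+4=4). Cumulative: 4
Frame 2: STRIKE. 10 + next two rolls (6+0) = 16. Cumulative: 20
Frame 3: OPEN (6+0=6). Cumulative: 26
Frame 4: OPEN (0+7=7). Cumulative: 33
Frame 5: SPARE (4+6=10). 10 + next roll (6) = 16. Cumulative: 49
Frame 6: OPEN (6+0=6). Cumulative: 55
Frame 7: STRIKE. 10 + next two rolls (5+5) = 20. Cumulative: 75
Frame 8: SPARE (5+5=10). 10 + next roll (4) = 14. Cumulative: 89
Frame 9: OPEN (4+5=9). Cumulative: 98
Frame 10: SPARE. Sum of all frame-10 rolls (5+5+4) = 14. Cumulative: 112

Answer: 112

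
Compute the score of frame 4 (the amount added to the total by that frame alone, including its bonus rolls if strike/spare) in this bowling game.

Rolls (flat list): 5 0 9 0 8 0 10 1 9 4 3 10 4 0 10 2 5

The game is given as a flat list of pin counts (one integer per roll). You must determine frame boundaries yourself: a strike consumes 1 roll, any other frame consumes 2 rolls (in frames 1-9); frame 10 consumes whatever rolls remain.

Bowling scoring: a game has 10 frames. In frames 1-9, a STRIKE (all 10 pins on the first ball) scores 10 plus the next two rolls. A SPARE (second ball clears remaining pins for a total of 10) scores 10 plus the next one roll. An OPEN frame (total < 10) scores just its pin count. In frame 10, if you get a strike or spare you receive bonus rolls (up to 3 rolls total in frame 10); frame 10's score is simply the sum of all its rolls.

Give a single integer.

Frame 1: OPEN (5+0=5). Cumulative: 5
Frame 2: OPEN (9+0=9). Cumulative: 14
Frame 3: OPEN (8+0=8). Cumulative: 22
Frame 4: STRIKE. 10 + next two rolls (1+9) = 20. Cumulative: 42
Frame 5: SPARE (1+9=10). 10 + next roll (4) = 14. Cumulative: 56
Frame 6: OPEN (4+3=7). Cumulative: 63

Answer: 20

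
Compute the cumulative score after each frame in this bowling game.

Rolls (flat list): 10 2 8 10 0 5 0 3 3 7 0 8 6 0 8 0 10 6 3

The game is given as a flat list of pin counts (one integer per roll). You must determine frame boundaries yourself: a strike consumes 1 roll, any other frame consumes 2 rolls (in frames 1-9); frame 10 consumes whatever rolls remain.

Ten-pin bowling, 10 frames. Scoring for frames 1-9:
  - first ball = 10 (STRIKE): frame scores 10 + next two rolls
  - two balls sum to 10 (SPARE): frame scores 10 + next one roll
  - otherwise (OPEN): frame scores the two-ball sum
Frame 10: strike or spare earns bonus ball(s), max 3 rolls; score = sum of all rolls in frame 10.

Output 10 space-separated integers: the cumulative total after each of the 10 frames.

Answer: 20 40 55 60 63 73 81 87 95 114

Derivation:
Frame 1: STRIKE. 10 + next two rolls (2+8) = 20. Cumulative: 20
Frame 2: SPARE (2+8=10). 10 + next roll (10) = 20. Cumulative: 40
Frame 3: STRIKE. 10 + next two rolls (0+5) = 15. Cumulative: 55
Frame 4: OPEN (0+5=5). Cumulative: 60
Frame 5: OPEN (0+3=3). Cumulative: 63
Frame 6: SPARE (3+7=10). 10 + next roll (0) = 10. Cumulative: 73
Frame 7: OPEN (0+8=8). Cumulative: 81
Frame 8: OPEN (6+0=6). Cumulative: 87
Frame 9: OPEN (8+0=8). Cumulative: 95
Frame 10: STRIKE. Sum of all frame-10 rolls (10+6+3) = 19. Cumulative: 114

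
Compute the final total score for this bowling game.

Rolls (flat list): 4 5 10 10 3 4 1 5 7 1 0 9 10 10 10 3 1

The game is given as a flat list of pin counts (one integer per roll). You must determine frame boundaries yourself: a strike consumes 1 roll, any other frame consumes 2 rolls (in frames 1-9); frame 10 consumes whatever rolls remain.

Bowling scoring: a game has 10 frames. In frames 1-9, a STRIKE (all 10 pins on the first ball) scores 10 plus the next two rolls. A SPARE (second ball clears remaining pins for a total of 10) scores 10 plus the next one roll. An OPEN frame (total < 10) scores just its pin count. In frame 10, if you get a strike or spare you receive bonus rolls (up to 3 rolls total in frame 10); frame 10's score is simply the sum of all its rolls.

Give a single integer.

Frame 1: OPEN (4+5=9). Cumulative: 9
Frame 2: STRIKE. 10 + next two rolls (10+3) = 23. Cumulative: 32
Frame 3: STRIKE. 10 + next two rolls (3+4) = 17. Cumulative: 49
Frame 4: OPEN (3+4=7). Cumulative: 56
Frame 5: OPEN (1+5=6). Cumulative: 62
Frame 6: OPEN (7+1=8). Cumulative: 70
Frame 7: OPEN (0+9=9). Cumulative: 79
Frame 8: STRIKE. 10 + next two rolls (10+10) = 30. Cumulative: 109
Frame 9: STRIKE. 10 + next two rolls (10+3) = 23. Cumulative: 132
Frame 10: STRIKE. Sum of all frame-10 rolls (10+3+1) = 14. Cumulative: 146

Answer: 146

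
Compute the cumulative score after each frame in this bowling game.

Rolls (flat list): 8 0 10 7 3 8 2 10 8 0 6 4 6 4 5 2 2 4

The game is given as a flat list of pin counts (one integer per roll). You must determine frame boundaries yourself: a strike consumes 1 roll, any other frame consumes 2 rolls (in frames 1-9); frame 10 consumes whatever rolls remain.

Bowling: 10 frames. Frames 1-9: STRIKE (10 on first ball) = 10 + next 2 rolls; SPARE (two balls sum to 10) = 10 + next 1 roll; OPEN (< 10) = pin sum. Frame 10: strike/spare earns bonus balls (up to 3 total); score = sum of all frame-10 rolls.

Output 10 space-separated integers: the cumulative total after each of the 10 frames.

Answer: 8 28 46 66 84 92 108 123 130 136

Derivation:
Frame 1: OPEN (8+0=8). Cumulative: 8
Frame 2: STRIKE. 10 + next two rolls (7+3) = 20. Cumulative: 28
Frame 3: SPARE (7+3=10). 10 + next roll (8) = 18. Cumulative: 46
Frame 4: SPARE (8+2=10). 10 + next roll (10) = 20. Cumulative: 66
Frame 5: STRIKE. 10 + next two rolls (8+0) = 18. Cumulative: 84
Frame 6: OPEN (8+0=8). Cumulative: 92
Frame 7: SPARE (6+4=10). 10 + next roll (6) = 16. Cumulative: 108
Frame 8: SPARE (6+4=10). 10 + next roll (5) = 15. Cumulative: 123
Frame 9: OPEN (5+2=7). Cumulative: 130
Frame 10: OPEN. Sum of all frame-10 rolls (2+4) = 6. Cumulative: 136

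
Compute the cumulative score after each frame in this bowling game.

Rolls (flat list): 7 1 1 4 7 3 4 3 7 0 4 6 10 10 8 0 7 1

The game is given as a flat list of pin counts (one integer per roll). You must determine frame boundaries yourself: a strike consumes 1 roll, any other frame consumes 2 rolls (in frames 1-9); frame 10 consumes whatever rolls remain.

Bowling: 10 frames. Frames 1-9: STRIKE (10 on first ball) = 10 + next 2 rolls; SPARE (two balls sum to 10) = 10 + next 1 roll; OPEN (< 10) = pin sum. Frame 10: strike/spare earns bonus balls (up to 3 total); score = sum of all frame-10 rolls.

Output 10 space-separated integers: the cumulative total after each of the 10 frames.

Frame 1: OPEN (7+1=8). Cumulative: 8
Frame 2: OPEN (1+4=5). Cumulative: 13
Frame 3: SPARE (7+3=10). 10 + next roll (4) = 14. Cumulative: 27
Frame 4: OPEN (4+3=7). Cumulative: 34
Frame 5: OPEN (7+0=7). Cumulative: 41
Frame 6: SPARE (4+6=10). 10 + next roll (10) = 20. Cumulative: 61
Frame 7: STRIKE. 10 + next two rolls (10+8) = 28. Cumulative: 89
Frame 8: STRIKE. 10 + next two rolls (8+0) = 18. Cumulative: 107
Frame 9: OPEN (8+0=8). Cumulative: 115
Frame 10: OPEN. Sum of all frame-10 rolls (7+1) = 8. Cumulative: 123

Answer: 8 13 27 34 41 61 89 107 115 123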